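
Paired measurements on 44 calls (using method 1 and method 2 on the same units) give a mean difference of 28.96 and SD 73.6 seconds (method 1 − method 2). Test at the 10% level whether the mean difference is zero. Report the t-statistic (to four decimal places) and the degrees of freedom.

t = 2.6100, df = 43

H0: μ_d = 0; H1: μ_d ≠ 0 (paired t-test on the differences, two-sided).
t = d̄/(s_d/√n) = 28.96/(73.6/√44) = 2.6100
df = n − 1 = 43
Two-sided p-value ≈ 0.0124
Since p ≈ 0.0124 < α = 0.1, reject H0; the data support H1.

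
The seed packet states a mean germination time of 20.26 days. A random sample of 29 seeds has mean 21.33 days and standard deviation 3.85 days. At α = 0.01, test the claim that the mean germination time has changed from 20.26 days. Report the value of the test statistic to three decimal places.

H0: μ = 20.26; H1: μ ≠ 20.26 (one-sample t-test, two-sided).
t = (x̄ − μ₀)/(s/√n) = (21.33 − 20.26)/(3.85/√29) = 1.497
df = n − 1 = 28
Two-sided p-value ≈ 0.146
Since p ≈ 0.146 > α = 0.01, fail to reject H0; the data do not provide sufficient evidence against H0.

1.497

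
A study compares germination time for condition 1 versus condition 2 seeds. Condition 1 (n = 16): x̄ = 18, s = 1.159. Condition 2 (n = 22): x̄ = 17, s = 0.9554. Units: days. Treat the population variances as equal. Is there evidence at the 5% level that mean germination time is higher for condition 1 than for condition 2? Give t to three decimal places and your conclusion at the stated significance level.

Let group 1 = condition 1, group 2 = condition 2. H0: μ_1 = μ_2; H1: μ_1 > μ_2 (two-sample pooled-variance t-test, right-tailed).
s_p² = [(16−1)·1.159² + (22−1)·0.9554²]/(16+22−2) = 1.09216
t = (18 − 17)/√[1.09216·(1/16 + 1/22)] = 2.912
df = n₁ + n₂ − 2 = 36
p-value = P(T ≥ 2.912) ≈ 0.003
Since p ≈ 0.003 < α = 0.05, reject H0; the data support H1.

t = 2.912; reject H0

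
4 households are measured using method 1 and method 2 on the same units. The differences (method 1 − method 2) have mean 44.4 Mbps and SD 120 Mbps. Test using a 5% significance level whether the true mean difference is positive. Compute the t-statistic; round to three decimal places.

0.740

H0: μ_d = 0; H1: μ_d > 0 (paired t-test on the differences, right-tailed).
t = d̄/(s_d/√n) = 44.4/(120/√4) = 0.740
df = n − 1 = 3
p-value = P(T ≥ 0.740) ≈ 0.2565
Since p ≈ 0.2565 > α = 0.05, fail to reject H0; the evidence is not statistically significant.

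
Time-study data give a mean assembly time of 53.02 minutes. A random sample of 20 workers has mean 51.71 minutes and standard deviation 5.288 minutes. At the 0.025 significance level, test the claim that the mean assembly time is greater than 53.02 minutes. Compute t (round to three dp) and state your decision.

t = -1.108; fail to reject H0

H0: μ = 53.02; H1: μ > 53.02 (one-sample t-test, right-tailed).
t = (x̄ − μ₀)/(s/√n) = (51.71 − 53.02)/(5.288/√20) = -1.108
df = n − 1 = 19
p-value = P(T ≥ -1.108) ≈ 0.8591
Since p ≈ 0.8591 > α = 0.025, fail to reject H0; the evidence is not statistically significant.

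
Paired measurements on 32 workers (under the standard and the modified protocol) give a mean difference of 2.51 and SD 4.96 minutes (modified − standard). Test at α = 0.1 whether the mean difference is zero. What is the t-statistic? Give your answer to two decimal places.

2.86

H0: μ_d = 0; H1: μ_d ≠ 0 (paired t-test on the differences, two-sided).
t = d̄/(s_d/√n) = 2.51/(4.96/√32) = 2.86
df = n − 1 = 31
Two-sided p-value ≈ 0.007
Since p ≈ 0.007 < α = 0.1, reject H0; the data support H1.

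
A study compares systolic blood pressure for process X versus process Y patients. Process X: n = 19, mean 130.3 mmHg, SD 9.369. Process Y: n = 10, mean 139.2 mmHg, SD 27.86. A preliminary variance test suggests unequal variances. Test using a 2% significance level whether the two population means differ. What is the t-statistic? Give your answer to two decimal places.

-0.98

Let group 1 = process X, group 2 = process Y. H0: μ_1 = μ_2; H1: μ_1 ≠ μ_2 (Welch's two-sample t-test, two-sided).
t = (x̄_1 − x̄_2)/√(s_1²/n_1 + s_2²/n_2) = (130.3 − 139.2)/√(9.369²/19 + 27.86²/10) = -0.98
Welch–Satterthwaite df ≈ 10.09
Two-sided p-value ≈ 0.349
Since p ≈ 0.349 > α = 0.02, fail to reject H0; the data do not provide sufficient evidence against H0.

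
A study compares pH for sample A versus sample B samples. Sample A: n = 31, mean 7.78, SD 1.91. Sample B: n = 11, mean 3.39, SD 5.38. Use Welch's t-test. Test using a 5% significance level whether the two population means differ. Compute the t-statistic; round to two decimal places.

2.65

Let group 1 = sample A, group 2 = sample B. H0: μ_1 = μ_2; H1: μ_1 ≠ μ_2 (Welch's two-sample t-test, two-sided).
t = (x̄_1 − x̄_2)/√(s_1²/n_1 + s_2²/n_2) = (7.78 − 3.39)/√(1.91²/31 + 5.38²/11) = 2.65
Welch–Satterthwaite df ≈ 10.91
Two-sided p-value ≈ 0.0228
Since p ≈ 0.0228 < α = 0.05, reject H0; the data support H1.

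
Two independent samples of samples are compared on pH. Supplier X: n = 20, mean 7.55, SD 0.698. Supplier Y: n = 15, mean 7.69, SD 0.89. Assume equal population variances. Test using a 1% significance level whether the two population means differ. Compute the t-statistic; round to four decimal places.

Let group 1 = supplier X, group 2 = supplier Y. H0: μ_1 = μ_2; H1: μ_1 ≠ μ_2 (two-sample pooled-variance t-test, two-sided).
s_p² = [(20−1)·0.698² + (15−1)·0.89²]/(20+15−2) = 0.616554
t = (7.55 − 7.69)/√[0.616554·(1/20 + 1/15)] = -0.5220
df = n₁ + n₂ − 2 = 33
Two-sided p-value ≈ 0.605
Since p ≈ 0.605 > α = 0.01, fail to reject H0; the data do not provide sufficient evidence against H0.

-0.5220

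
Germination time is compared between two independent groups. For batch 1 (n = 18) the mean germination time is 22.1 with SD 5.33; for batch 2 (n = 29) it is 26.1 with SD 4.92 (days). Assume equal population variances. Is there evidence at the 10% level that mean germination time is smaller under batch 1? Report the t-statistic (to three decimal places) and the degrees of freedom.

t = -2.625, df = 45

Let group 1 = batch 1, group 2 = batch 2. H0: μ_1 = μ_2; H1: μ_1 < μ_2 (two-sample pooled-variance t-test, left-tailed).
s_p² = [(18−1)·5.33² + (29−1)·4.92²]/(18+29−2) = 25.794
t = (22.1 − 26.1)/√[25.794·(1/18 + 1/29)] = -2.625
df = n₁ + n₂ − 2 = 45
p-value = P(T ≤ -2.625) ≈ 0.0059
Since p ≈ 0.0059 < α = 0.1, reject H0; the data support H1.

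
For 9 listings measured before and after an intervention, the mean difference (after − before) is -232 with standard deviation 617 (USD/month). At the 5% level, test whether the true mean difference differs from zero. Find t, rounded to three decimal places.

-1.128

H0: μ_d = 0; H1: μ_d ≠ 0 (paired t-test on the differences, two-sided).
t = d̄/(s_d/√n) = -232/(617/√9) = -1.128
df = n − 1 = 8
Two-sided p-value ≈ 0.292
Since p ≈ 0.292 > α = 0.05, fail to reject H0; the evidence is not statistically significant.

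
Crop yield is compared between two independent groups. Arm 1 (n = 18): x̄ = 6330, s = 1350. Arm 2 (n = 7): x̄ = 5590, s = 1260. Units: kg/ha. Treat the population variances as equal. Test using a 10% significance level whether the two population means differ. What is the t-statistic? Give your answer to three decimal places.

1.252

Let group 1 = arm 1, group 2 = arm 2. H0: μ_1 = μ_2; H1: μ_1 ≠ μ_2 (two-sample pooled-variance t-test, two-sided).
s_p² = [(18−1)·1350² + (7−1)·1260²]/(18+7−2) = 1761220
t = (6330 − 5590)/√[1761220·(1/18 + 1/7)] = 1.252
df = n₁ + n₂ − 2 = 23
Two-sided p-value ≈ 0.223
Since p ≈ 0.223 > α = 0.1, fail to reject H0; the data do not provide sufficient evidence against H0.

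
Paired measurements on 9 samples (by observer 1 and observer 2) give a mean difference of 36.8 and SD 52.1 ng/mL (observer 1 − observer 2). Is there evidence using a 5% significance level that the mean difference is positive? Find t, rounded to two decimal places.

H0: μ_d = 0; H1: μ_d > 0 (paired t-test on the differences, right-tailed).
t = d̄/(s_d/√n) = 36.8/(52.1/√9) = 2.12
df = n − 1 = 8
p-value = P(T ≥ 2.12) ≈ 0.0335
Since p ≈ 0.0335 < α = 0.05, reject H0; the data support H1.

2.12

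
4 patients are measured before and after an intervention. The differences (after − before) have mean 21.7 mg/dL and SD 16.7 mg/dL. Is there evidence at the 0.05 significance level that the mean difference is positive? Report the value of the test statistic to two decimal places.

2.60

H0: μ_d = 0; H1: μ_d > 0 (paired t-test on the differences, right-tailed).
t = d̄/(s_d/√n) = 21.7/(16.7/√4) = 2.60
df = n − 1 = 3
p-value = P(T ≥ 2.60) ≈ 0.040
Since p ≈ 0.040 < α = 0.05, reject H0; the data support H1.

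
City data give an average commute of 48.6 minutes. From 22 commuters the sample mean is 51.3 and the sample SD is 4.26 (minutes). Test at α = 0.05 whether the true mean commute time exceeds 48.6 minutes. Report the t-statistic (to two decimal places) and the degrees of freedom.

H0: μ = 48.6; H1: μ > 48.6 (one-sample t-test, right-tailed).
t = (x̄ − μ₀)/(s/√n) = (51.3 − 48.6)/(4.26/√22) = 2.97
df = n − 1 = 21
p-value = P(T ≥ 2.97) ≈ 0.004
Since p ≈ 0.004 < α = 0.05, reject H0; the evidence is statistically significant.

t = 2.97, df = 21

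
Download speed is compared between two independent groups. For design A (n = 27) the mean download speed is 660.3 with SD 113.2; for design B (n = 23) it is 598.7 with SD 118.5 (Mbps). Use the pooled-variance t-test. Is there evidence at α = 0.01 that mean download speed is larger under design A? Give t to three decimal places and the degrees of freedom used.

Let group 1 = design A, group 2 = design B. H0: μ_1 = μ_2; H1: μ_1 > μ_2 (two-sample pooled-variance t-test, right-tailed).
s_p² = [(27−1)·113.2² + (23−1)·118.5²]/(27+23−2) = 13377.1
t = (660.3 − 598.7)/√[13377.1·(1/27 + 1/23)] = 1.877
df = n₁ + n₂ − 2 = 48
p-value = P(T ≥ 1.877) ≈ 0.0333
Since p ≈ 0.0333 > α = 0.01, fail to reject H0; the evidence is not statistically significant.

t = 1.877, df = 48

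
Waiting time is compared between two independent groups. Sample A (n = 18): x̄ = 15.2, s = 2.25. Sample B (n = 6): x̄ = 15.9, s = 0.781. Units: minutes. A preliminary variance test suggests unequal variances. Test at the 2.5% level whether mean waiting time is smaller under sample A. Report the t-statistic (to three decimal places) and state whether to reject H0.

Let group 1 = sample A, group 2 = sample B. H0: μ_1 = μ_2; H1: μ_1 < μ_2 (Welch's two-sample t-test, left-tailed).
t = (x̄_1 − x̄_2)/√(s_1²/n_1 + s_2²/n_2) = (15.2 − 15.9)/√(2.25²/18 + 0.781²/6) = -1.131
Welch–Satterthwaite df ≈ 21.82
p-value = P(T ≤ -1.131) ≈ 0.135
Since p ≈ 0.135 > α = 0.025, fail to reject H0; the data do not provide sufficient evidence against H0.

t = -1.131; fail to reject H0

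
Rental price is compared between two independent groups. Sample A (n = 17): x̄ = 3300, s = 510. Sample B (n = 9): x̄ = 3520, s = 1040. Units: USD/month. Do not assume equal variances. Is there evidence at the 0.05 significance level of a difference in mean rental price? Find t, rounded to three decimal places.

Let group 1 = sample A, group 2 = sample B. H0: μ_1 = μ_2; H1: μ_1 ≠ μ_2 (Welch's two-sample t-test, two-sided).
t = (x̄_1 − x̄_2)/√(s_1²/n_1 + s_2²/n_2) = (3300 − 3520)/√(510²/17 + 1040²/9) = -0.598
Welch–Satterthwaite df ≈ 10.08
Two-sided p-value ≈ 0.5632
Since p ≈ 0.5632 > α = 0.05, fail to reject H0; the data do not provide sufficient evidence against H0.

-0.598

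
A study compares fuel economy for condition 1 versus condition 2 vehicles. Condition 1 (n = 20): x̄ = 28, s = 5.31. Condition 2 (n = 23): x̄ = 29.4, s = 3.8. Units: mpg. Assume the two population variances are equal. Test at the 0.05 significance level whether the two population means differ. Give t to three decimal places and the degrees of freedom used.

t = -1.004, df = 41

Let group 1 = condition 1, group 2 = condition 2. H0: μ_1 = μ_2; H1: μ_1 ≠ μ_2 (two-sample pooled-variance t-test, two-sided).
s_p² = [(20−1)·5.31² + (23−1)·3.8²]/(20+23−2) = 20.8148
t = (28 − 29.4)/√[20.8148·(1/20 + 1/23)] = -1.004
df = n₁ + n₂ − 2 = 41
Two-sided p-value ≈ 0.321
Since p ≈ 0.321 > α = 0.05, fail to reject H0; the evidence is not statistically significant.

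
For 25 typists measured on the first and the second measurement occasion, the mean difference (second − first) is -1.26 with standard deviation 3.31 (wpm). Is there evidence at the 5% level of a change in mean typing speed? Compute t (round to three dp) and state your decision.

t = -1.903; fail to reject H0

H0: μ_d = 0; H1: μ_d ≠ 0 (paired t-test on the differences, two-sided).
t = d̄/(s_d/√n) = -1.26/(3.31/√25) = -1.903
df = n − 1 = 24
Two-sided p-value ≈ 0.0691
Since p ≈ 0.0691 > α = 0.05, fail to reject H0; the data do not provide sufficient evidence against H0.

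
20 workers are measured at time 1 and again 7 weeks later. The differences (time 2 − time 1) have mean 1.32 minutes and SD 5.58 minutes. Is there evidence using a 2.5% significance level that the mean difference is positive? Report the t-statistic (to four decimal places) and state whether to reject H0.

H0: μ_d = 0; H1: μ_d > 0 (paired t-test on the differences, right-tailed).
t = d̄/(s_d/√n) = 1.32/(5.58/√20) = 1.0579
df = n − 1 = 19
p-value = P(T ≥ 1.0579) ≈ 0.1517
Since p ≈ 0.1517 > α = 0.025, fail to reject H0; the evidence is not statistically significant.

t = 1.0579; fail to reject H0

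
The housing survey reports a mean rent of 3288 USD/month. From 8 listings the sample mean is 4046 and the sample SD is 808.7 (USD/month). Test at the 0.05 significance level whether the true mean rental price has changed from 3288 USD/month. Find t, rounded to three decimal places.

2.651

H0: μ = 3288; H1: μ ≠ 3288 (one-sample t-test, two-sided).
t = (x̄ − μ₀)/(s/√n) = (4046 − 3288)/(808.7/√8) = 2.651
df = n − 1 = 7
Two-sided p-value ≈ 0.033
Since p ≈ 0.033 < α = 0.05, reject H0; the data support H1.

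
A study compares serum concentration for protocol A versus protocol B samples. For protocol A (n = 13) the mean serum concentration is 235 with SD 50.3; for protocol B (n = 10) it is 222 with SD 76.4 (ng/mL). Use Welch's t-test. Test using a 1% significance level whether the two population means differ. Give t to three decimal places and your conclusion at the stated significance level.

t = 0.466; fail to reject H0

Let group 1 = protocol A, group 2 = protocol B. H0: μ_1 = μ_2; H1: μ_1 ≠ μ_2 (Welch's two-sample t-test, two-sided).
t = (x̄_1 − x̄_2)/√(s_1²/n_1 + s_2²/n_2) = (235 − 222)/√(50.3²/13 + 76.4²/10) = 0.466
Welch–Satterthwaite df ≈ 14.77
Two-sided p-value ≈ 0.6480
Since p ≈ 0.6480 > α = 0.01, fail to reject H0; the data do not provide sufficient evidence against H0.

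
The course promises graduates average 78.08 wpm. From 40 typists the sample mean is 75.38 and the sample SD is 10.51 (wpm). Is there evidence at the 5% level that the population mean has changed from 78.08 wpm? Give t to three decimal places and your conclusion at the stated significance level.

t = -1.625; fail to reject H0

H0: μ = 78.08; H1: μ ≠ 78.08 (one-sample t-test, two-sided).
t = (x̄ − μ₀)/(s/√n) = (75.38 − 78.08)/(10.51/√40) = -1.625
df = n − 1 = 39
Two-sided p-value ≈ 0.112
Since p ≈ 0.112 > α = 0.05, fail to reject H0; the data do not provide sufficient evidence against H0.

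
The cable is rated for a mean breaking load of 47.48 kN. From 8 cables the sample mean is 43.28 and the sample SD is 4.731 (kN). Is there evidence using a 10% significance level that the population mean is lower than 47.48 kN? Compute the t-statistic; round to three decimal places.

-2.511

H0: μ = 47.48; H1: μ < 47.48 (one-sample t-test, left-tailed).
t = (x̄ − μ₀)/(s/√n) = (43.28 − 47.48)/(4.731/√8) = -2.511
df = n − 1 = 7
p-value = P(T ≤ -2.511) ≈ 0.020
Since p ≈ 0.020 < α = 0.1, reject H0; the data support H1.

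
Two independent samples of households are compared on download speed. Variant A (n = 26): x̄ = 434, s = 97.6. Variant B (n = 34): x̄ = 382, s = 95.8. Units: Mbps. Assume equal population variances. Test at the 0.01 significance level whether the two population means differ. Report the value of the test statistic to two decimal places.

2.07

Let group 1 = variant A, group 2 = variant B. H0: μ_1 = μ_2; H1: μ_1 ≠ μ_2 (two-sample pooled-variance t-test, two-sided).
s_p² = [(26−1)·97.6² + (34−1)·95.8²]/(26+34−2) = 9327.69
t = (434 − 382)/√[9327.69·(1/26 + 1/34)] = 2.07
df = n₁ + n₂ − 2 = 58
Two-sided p-value ≈ 0.043
Since p ≈ 0.043 > α = 0.01, fail to reject H0; the data do not provide sufficient evidence against H0.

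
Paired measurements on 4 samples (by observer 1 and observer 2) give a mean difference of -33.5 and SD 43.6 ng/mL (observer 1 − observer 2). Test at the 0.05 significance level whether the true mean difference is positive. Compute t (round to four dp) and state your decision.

H0: μ_d = 0; H1: μ_d > 0 (paired t-test on the differences, right-tailed).
t = d̄/(s_d/√n) = -33.5/(43.6/√4) = -1.5367
df = n − 1 = 3
p-value = P(T ≥ -1.5367) ≈ 0.8890
Since p ≈ 0.8890 > α = 0.05, fail to reject H0; the evidence is not statistically significant.

t = -1.5367; fail to reject H0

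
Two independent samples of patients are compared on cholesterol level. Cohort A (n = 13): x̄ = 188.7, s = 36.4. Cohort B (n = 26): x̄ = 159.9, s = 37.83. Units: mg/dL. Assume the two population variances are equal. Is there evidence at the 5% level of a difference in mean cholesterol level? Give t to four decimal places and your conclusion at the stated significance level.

Let group 1 = cohort A, group 2 = cohort B. H0: μ_1 = μ_2; H1: μ_1 ≠ μ_2 (two-sample pooled-variance t-test, two-sided).
s_p² = [(13−1)·36.4² + (26−1)·37.83²]/(13+26−2) = 1396.68
t = (188.7 − 159.9)/√[1396.68·(1/13 + 1/26)] = 2.2687
df = n₁ + n₂ − 2 = 37
Two-sided p-value ≈ 0.029
Since p ≈ 0.029 < α = 0.05, reject H0; the data support H1.

t = 2.2687; reject H0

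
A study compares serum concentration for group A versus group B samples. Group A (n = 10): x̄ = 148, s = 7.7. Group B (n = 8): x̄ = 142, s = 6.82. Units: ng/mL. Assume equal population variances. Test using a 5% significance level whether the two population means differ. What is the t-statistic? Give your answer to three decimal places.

1.726

Let group 1 = group A, group 2 = group B. H0: μ_1 = μ_2; H1: μ_1 ≠ μ_2 (two-sample pooled-variance t-test, two-sided).
s_p² = [(10−1)·7.7² + (8−1)·6.82²]/(10+8−2) = 53.6998
t = (148 − 142)/√[53.6998·(1/10 + 1/8)] = 1.726
df = n₁ + n₂ − 2 = 16
Two-sided p-value ≈ 0.1036
Since p ≈ 0.1036 > α = 0.05, fail to reject H0; the data do not provide sufficient evidence against H0.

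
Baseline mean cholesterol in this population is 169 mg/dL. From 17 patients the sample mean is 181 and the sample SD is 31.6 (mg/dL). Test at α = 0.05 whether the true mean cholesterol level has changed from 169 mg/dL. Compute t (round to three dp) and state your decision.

t = 1.566; fail to reject H0

H0: μ = 169; H1: μ ≠ 169 (one-sample t-test, two-sided).
t = (x̄ − μ₀)/(s/√n) = (181 − 169)/(31.6/√17) = 1.566
df = n − 1 = 16
Two-sided p-value ≈ 0.137
Since p ≈ 0.137 > α = 0.05, fail to reject H0; the data do not provide sufficient evidence against H0.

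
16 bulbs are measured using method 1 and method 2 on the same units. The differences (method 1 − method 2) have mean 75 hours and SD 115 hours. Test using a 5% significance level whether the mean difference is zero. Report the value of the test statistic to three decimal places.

H0: μ_d = 0; H1: μ_d ≠ 0 (paired t-test on the differences, two-sided).
t = d̄/(s_d/√n) = 75/(115/√16) = 2.609
df = n − 1 = 15
Two-sided p-value ≈ 0.020
Since p ≈ 0.020 < α = 0.05, reject H0; the evidence is statistically significant.

2.609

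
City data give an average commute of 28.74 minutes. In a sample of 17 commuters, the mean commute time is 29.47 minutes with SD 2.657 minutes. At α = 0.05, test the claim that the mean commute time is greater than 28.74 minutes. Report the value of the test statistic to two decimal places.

H0: μ = 28.74; H1: μ > 28.74 (one-sample t-test, right-tailed).
t = (x̄ − μ₀)/(s/√n) = (29.47 − 28.74)/(2.657/√17) = 1.13
df = n − 1 = 16
p-value = P(T ≥ 1.13) ≈ 0.137
Since p ≈ 0.137 > α = 0.05, fail to reject H0; the data do not provide sufficient evidence against H0.

1.13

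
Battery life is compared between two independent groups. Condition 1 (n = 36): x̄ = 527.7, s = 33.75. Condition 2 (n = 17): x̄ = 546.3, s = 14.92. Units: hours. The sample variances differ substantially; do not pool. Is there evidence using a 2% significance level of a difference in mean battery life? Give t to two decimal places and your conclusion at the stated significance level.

t = -2.78; reject H0

Let group 1 = condition 1, group 2 = condition 2. H0: μ_1 = μ_2; H1: μ_1 ≠ μ_2 (Welch's two-sample t-test, two-sided).
t = (x̄_1 − x̄_2)/√(s_1²/n_1 + s_2²/n_2) = (527.7 − 546.3)/√(33.75²/36 + 14.92²/17) = -2.78
Welch–Satterthwaite df ≈ 50.90
Two-sided p-value ≈ 0.008
Since p ≈ 0.008 < α = 0.02, reject H0; the evidence is statistically significant.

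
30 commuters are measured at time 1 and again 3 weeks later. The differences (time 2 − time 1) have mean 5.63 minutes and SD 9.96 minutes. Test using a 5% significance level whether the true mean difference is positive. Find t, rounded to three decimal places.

H0: μ_d = 0; H1: μ_d > 0 (paired t-test on the differences, right-tailed).
t = d̄/(s_d/√n) = 5.63/(9.96/√30) = 3.096
df = n − 1 = 29
p-value = P(T ≥ 3.096) ≈ 0.0022
Since p ≈ 0.0022 < α = 0.05, reject H0; the data support H1.

3.096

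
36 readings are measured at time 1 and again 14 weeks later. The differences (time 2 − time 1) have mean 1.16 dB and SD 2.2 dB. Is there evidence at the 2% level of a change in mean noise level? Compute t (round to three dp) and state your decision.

H0: μ_d = 0; H1: μ_d ≠ 0 (paired t-test on the differences, two-sided).
t = d̄/(s_d/√n) = 1.16/(2.2/√36) = 3.164
df = n − 1 = 35
Two-sided p-value ≈ 0.003
Since p ≈ 0.003 < α = 0.02, reject H0; the evidence is statistically significant.

t = 3.164; reject H0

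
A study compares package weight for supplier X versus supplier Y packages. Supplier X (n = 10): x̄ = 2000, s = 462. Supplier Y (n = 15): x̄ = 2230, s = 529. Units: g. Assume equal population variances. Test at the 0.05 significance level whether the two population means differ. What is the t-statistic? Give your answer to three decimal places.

-1.118

Let group 1 = supplier X, group 2 = supplier Y. H0: μ_1 = μ_2; H1: μ_1 ≠ μ_2 (two-sample pooled-variance t-test, two-sided).
s_p² = [(10−1)·462² + (15−1)·529²]/(10+15−2) = 253860
t = (2000 − 2230)/√[253860·(1/10 + 1/15)] = -1.118
df = n₁ + n₂ − 2 = 23
Two-sided p-value ≈ 0.2750
Since p ≈ 0.2750 > α = 0.05, fail to reject H0; the data do not provide sufficient evidence against H0.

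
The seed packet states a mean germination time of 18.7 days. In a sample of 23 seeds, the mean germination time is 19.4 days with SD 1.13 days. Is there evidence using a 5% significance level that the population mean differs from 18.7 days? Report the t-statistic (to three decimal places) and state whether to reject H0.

t = 2.971; reject H0

H0: μ = 18.7; H1: μ ≠ 18.7 (one-sample t-test, two-sided).
t = (x̄ − μ₀)/(s/√n) = (19.4 − 18.7)/(1.13/√23) = 2.971
df = n − 1 = 22
Two-sided p-value ≈ 0.0071
Since p ≈ 0.0071 < α = 0.05, reject H0; the data support H1.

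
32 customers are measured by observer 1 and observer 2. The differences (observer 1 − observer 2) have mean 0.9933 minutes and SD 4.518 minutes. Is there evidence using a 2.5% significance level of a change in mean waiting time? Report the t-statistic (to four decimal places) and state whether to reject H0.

H0: μ_d = 0; H1: μ_d ≠ 0 (paired t-test on the differences, two-sided).
t = d̄/(s_d/√n) = 0.9933/(4.518/√32) = 1.2437
df = n − 1 = 31
Two-sided p-value ≈ 0.223
Since p ≈ 0.223 > α = 0.025, fail to reject H0; the evidence is not statistically significant.

t = 1.2437; fail to reject H0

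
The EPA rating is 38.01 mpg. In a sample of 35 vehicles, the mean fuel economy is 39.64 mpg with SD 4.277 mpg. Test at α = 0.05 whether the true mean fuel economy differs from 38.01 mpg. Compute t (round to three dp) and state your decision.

H0: μ = 38.01; H1: μ ≠ 38.01 (one-sample t-test, two-sided).
t = (x̄ − μ₀)/(s/√n) = (39.64 − 38.01)/(4.277/√35) = 2.255
df = n − 1 = 34
Two-sided p-value ≈ 0.031
Since p ≈ 0.031 < α = 0.05, reject H0; the evidence is statistically significant.

t = 2.255; reject H0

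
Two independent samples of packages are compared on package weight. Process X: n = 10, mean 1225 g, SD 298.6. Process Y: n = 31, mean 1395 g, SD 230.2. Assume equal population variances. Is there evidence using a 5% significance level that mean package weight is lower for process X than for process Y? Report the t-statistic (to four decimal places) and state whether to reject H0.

t = -1.8874; reject H0

Let group 1 = process X, group 2 = process Y. H0: μ_1 = μ_2; H1: μ_1 < μ_2 (two-sample pooled-variance t-test, left-tailed).
s_p² = [(10−1)·298.6² + (31−1)·230.2²]/(10+31−2) = 61338.9
t = (1225 − 1395)/√[61338.9·(1/10 + 1/31)] = -1.8874
df = n₁ + n₂ − 2 = 39
p-value = P(T ≤ -1.8874) ≈ 0.0333
Since p ≈ 0.0333 < α = 0.05, reject H0; the data support H1.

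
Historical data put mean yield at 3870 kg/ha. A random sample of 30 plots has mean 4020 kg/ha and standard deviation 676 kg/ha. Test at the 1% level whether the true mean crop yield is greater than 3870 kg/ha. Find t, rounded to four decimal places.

H0: μ = 3870; H1: μ > 3870 (one-sample t-test, right-tailed).
t = (x̄ − μ₀)/(s/√n) = (4020 − 3870)/(676/√30) = 1.2154
df = n − 1 = 29
p-value = P(T ≥ 1.2154) ≈ 0.1170
Since p ≈ 0.1170 > α = 0.01, fail to reject H0; the data do not provide sufficient evidence against H0.

1.2154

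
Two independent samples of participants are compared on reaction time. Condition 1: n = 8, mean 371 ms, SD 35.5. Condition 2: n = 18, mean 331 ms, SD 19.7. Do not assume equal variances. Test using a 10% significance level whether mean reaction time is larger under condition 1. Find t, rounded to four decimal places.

2.9890

Let group 1 = condition 1, group 2 = condition 2. H0: μ_1 = μ_2; H1: μ_1 > μ_2 (Welch's two-sample t-test, right-tailed).
t = (x̄_1 − x̄_2)/√(s_1²/n_1 + s_2²/n_2) = (371 − 331)/√(35.5²/8 + 19.7²/18) = 2.9890
Welch–Satterthwaite df ≈ 8.98
p-value = P(T ≥ 2.9890) ≈ 0.008
Since p ≈ 0.008 < α = 0.1, reject H0; the data support H1.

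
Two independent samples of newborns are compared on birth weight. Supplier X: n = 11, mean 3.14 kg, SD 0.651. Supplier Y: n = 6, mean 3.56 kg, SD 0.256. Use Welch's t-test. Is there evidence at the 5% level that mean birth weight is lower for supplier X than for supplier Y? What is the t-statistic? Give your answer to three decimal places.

-1.889

Let group 1 = supplier X, group 2 = supplier Y. H0: μ_1 = μ_2; H1: μ_1 < μ_2 (Welch's two-sample t-test, left-tailed).
t = (x̄_1 − x̄_2)/√(s_1²/n_1 + s_2²/n_2) = (3.14 − 3.56)/√(0.651²/11 + 0.256²/6) = -1.889
Welch–Satterthwaite df ≈ 14.19
p-value = P(T ≤ -1.889) ≈ 0.040
Since p ≈ 0.040 < α = 0.05, reject H0; the data support H1.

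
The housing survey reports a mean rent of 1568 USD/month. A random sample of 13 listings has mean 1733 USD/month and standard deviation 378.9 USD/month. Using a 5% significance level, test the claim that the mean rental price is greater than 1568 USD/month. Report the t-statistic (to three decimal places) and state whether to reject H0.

H0: μ = 1568; H1: μ > 1568 (one-sample t-test, right-tailed).
t = (x̄ − μ₀)/(s/√n) = (1733 − 1568)/(378.9/√13) = 1.570
df = n − 1 = 12
p-value = P(T ≥ 1.570) ≈ 0.071
Since p ≈ 0.071 > α = 0.05, fail to reject H0; the data do not provide sufficient evidence against H0.

t = 1.570; fail to reject H0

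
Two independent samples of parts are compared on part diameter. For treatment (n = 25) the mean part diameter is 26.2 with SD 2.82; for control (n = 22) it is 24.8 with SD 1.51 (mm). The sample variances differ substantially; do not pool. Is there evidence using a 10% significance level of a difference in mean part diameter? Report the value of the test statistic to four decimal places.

Let group 1 = treatment, group 2 = control. H0: μ_1 = μ_2; H1: μ_1 ≠ μ_2 (Welch's two-sample t-test, two-sided).
t = (x̄_1 − x̄_2)/√(s_1²/n_1 + s_2²/n_2) = (26.2 − 24.8)/√(2.82²/25 + 1.51²/22) = 2.1558
Welch–Satterthwaite df ≈ 37.62
Two-sided p-value ≈ 0.0376
Since p ≈ 0.0376 < α = 0.1, reject H0; the evidence is statistically significant.

2.1558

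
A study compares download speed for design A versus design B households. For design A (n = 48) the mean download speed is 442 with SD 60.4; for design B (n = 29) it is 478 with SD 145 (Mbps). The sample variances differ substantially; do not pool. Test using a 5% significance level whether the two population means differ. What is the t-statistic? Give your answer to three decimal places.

Let group 1 = design A, group 2 = design B. H0: μ_1 = μ_2; H1: μ_1 ≠ μ_2 (Welch's two-sample t-test, two-sided).
t = (x̄_1 − x̄_2)/√(s_1²/n_1 + s_2²/n_2) = (442 − 478)/√(60.4²/48 + 145²/29) = -1.272
Welch–Satterthwaite df ≈ 33.96
Two-sided p-value ≈ 0.212
Since p ≈ 0.212 > α = 0.05, fail to reject H0; the data do not provide sufficient evidence against H0.

-1.272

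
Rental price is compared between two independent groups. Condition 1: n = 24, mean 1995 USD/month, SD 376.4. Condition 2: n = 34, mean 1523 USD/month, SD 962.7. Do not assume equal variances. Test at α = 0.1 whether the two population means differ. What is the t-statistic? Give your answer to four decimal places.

Let group 1 = condition 1, group 2 = condition 2. H0: μ_1 = μ_2; H1: μ_1 ≠ μ_2 (Welch's two-sample t-test, two-sided).
t = (x̄_1 − x̄_2)/√(s_1²/n_1 + s_2²/n_2) = (1995 − 1523)/√(376.4²/24 + 962.7²/34) = 2.5919
Welch–Satterthwaite df ≈ 45.76
Two-sided p-value ≈ 0.0128
Since p ≈ 0.0128 < α = 0.1, reject H0; the evidence is statistically significant.

2.5919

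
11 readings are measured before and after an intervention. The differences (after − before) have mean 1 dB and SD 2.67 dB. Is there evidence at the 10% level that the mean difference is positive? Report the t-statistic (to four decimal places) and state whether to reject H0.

t = 1.2422; fail to reject H0

H0: μ_d = 0; H1: μ_d > 0 (paired t-test on the differences, right-tailed).
t = d̄/(s_d/√n) = 1/(2.67/√11) = 1.2422
df = n − 1 = 10
p-value = P(T ≥ 1.2422) ≈ 0.121
Since p ≈ 0.121 > α = 0.1, fail to reject H0; the data do not provide sufficient evidence against H0.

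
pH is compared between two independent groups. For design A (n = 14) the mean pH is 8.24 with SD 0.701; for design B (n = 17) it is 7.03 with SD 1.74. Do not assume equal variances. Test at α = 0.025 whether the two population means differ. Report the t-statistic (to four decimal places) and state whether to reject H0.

Let group 1 = design A, group 2 = design B. H0: μ_1 = μ_2; H1: μ_1 ≠ μ_2 (Welch's two-sample t-test, two-sided).
t = (x̄_1 − x̄_2)/√(s_1²/n_1 + s_2²/n_2) = (8.24 − 7.03)/√(0.701²/14 + 1.74²/17) = 2.6206
Welch–Satterthwaite df ≈ 21.88
Two-sided p-value ≈ 0.0157
Since p ≈ 0.0157 < α = 0.025, reject H0; the data support H1.

t = 2.6206; reject H0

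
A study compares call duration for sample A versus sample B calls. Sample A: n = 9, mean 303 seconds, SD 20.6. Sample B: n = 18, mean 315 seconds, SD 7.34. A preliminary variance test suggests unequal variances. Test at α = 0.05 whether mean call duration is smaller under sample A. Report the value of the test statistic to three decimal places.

-1.695

Let group 1 = sample A, group 2 = sample B. H0: μ_1 = μ_2; H1: μ_1 < μ_2 (Welch's two-sample t-test, left-tailed).
t = (x̄_1 − x̄_2)/√(s_1²/n_1 + s_2²/n_2) = (303 − 315)/√(20.6²/9 + 7.34²/18) = -1.695
Welch–Satterthwaite df ≈ 9.03
p-value = P(T ≤ -1.695) ≈ 0.062
Since p ≈ 0.062 > α = 0.05, fail to reject H0; the evidence is not statistically significant.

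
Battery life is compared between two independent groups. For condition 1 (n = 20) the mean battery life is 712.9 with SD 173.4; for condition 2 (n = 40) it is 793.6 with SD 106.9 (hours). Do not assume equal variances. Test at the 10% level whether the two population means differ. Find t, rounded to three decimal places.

-1.908

Let group 1 = condition 1, group 2 = condition 2. H0: μ_1 = μ_2; H1: μ_1 ≠ μ_2 (Welch's two-sample t-test, two-sided).
t = (x̄_1 − x̄_2)/√(s_1²/n_1 + s_2²/n_2) = (712.9 − 793.6)/√(173.4²/20 + 106.9²/40) = -1.908
Welch–Satterthwaite df ≈ 26.44
Two-sided p-value ≈ 0.0673
Since p ≈ 0.0673 < α = 0.1, reject H0; the data support H1.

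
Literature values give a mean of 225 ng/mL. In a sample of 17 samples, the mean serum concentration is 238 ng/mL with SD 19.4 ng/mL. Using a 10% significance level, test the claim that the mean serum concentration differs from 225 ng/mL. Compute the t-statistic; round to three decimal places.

H0: μ = 225; H1: μ ≠ 225 (one-sample t-test, two-sided).
t = (x̄ − μ₀)/(s/√n) = (238 − 225)/(19.4/√17) = 2.763
df = n − 1 = 16
Two-sided p-value ≈ 0.014
Since p ≈ 0.014 < α = 0.1, reject H0; the data support H1.

2.763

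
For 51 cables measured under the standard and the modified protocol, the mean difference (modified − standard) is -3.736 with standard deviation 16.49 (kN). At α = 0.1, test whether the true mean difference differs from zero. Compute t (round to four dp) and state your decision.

H0: μ_d = 0; H1: μ_d ≠ 0 (paired t-test on the differences, two-sided).
t = d̄/(s_d/√n) = -3.736/(16.49/√51) = -1.6180
df = n − 1 = 50
Two-sided p-value ≈ 0.1120
Since p ≈ 0.1120 > α = 0.1, fail to reject H0; the data do not provide sufficient evidence against H0.

t = -1.6180; fail to reject H0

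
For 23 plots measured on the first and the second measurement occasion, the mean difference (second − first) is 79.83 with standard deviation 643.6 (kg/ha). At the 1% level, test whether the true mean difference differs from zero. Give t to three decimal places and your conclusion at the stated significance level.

t = 0.595; fail to reject H0

H0: μ_d = 0; H1: μ_d ≠ 0 (paired t-test on the differences, two-sided).
t = d̄/(s_d/√n) = 79.83/(643.6/√23) = 0.595
df = n − 1 = 22
Two-sided p-value ≈ 0.558
Since p ≈ 0.558 > α = 0.01, fail to reject H0; the evidence is not statistically significant.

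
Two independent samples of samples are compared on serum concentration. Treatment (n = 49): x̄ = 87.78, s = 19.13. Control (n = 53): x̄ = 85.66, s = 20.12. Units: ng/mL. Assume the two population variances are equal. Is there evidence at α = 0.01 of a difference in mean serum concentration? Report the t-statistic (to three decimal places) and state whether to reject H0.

t = 0.544; fail to reject H0

Let group 1 = treatment, group 2 = control. H0: μ_1 = μ_2; H1: μ_1 ≠ μ_2 (two-sample pooled-variance t-test, two-sided).
s_p² = [(49−1)·19.13² + (53−1)·20.12²]/(49+53−2) = 386.163
t = (87.78 − 85.66)/√[386.163·(1/49 + 1/53)] = 0.544
df = n₁ + n₂ − 2 = 100
Two-sided p-value ≈ 0.587
Since p ≈ 0.587 > α = 0.01, fail to reject H0; the data do not provide sufficient evidence against H0.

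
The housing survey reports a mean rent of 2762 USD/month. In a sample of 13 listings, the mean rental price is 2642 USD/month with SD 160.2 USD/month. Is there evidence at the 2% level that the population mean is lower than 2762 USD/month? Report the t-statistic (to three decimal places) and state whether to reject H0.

t = -2.701; reject H0

H0: μ = 2762; H1: μ < 2762 (one-sample t-test, left-tailed).
t = (x̄ − μ₀)/(s/√n) = (2642 − 2762)/(160.2/√13) = -2.701
df = n − 1 = 12
p-value = P(T ≤ -2.701) ≈ 0.0096
Since p ≈ 0.0096 < α = 0.02, reject H0; the evidence is statistically significant.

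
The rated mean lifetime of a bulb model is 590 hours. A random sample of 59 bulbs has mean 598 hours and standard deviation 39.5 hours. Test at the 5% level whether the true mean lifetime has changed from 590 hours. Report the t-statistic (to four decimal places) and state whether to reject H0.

H0: μ = 590; H1: μ ≠ 590 (one-sample t-test, two-sided).
t = (x̄ − μ₀)/(s/√n) = (598 − 590)/(39.5/√59) = 1.5557
df = n − 1 = 58
Two-sided p-value ≈ 0.125
Since p ≈ 0.125 > α = 0.05, fail to reject H0; the evidence is not statistically significant.

t = 1.5557; fail to reject H0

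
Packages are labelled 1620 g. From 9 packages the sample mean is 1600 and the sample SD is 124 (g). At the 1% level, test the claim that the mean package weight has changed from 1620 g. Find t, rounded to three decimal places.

H0: μ = 1620; H1: μ ≠ 1620 (one-sample t-test, two-sided).
t = (x̄ − μ₀)/(s/√n) = (1600 − 1620)/(124/√9) = -0.484
df = n − 1 = 8
Two-sided p-value ≈ 0.6414
Since p ≈ 0.6414 > α = 0.01, fail to reject H0; the data do not provide sufficient evidence against H0.

-0.484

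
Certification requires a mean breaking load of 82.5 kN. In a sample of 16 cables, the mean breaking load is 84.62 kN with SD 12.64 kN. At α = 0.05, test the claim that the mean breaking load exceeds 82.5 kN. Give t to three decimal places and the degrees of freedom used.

H0: μ = 82.5; H1: μ > 82.5 (one-sample t-test, right-tailed).
t = (x̄ − μ₀)/(s/√n) = (84.62 − 82.5)/(12.64/√16) = 0.671
df = n − 1 = 15
p-value = P(T ≥ 0.671) ≈ 0.256
Since p ≈ 0.256 > α = 0.05, fail to reject H0; the data do not provide sufficient evidence against H0.

t = 0.671, df = 15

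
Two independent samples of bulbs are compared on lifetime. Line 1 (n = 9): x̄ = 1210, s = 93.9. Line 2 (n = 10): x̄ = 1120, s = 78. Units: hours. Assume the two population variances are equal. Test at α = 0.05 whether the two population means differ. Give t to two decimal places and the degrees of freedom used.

Let group 1 = line 1, group 2 = line 2. H0: μ_1 = μ_2; H1: μ_1 ≠ μ_2 (two-sample pooled-variance t-test, two-sided).
s_p² = [(9−1)·93.9² + (10−1)·78²]/(9+10−2) = 7370.22
t = (1210 − 1120)/√[7370.22·(1/9 + 1/10)] = 2.28
df = n₁ + n₂ − 2 = 17
Two-sided p-value ≈ 0.036
Since p ≈ 0.036 < α = 0.05, reject H0; the evidence is statistically significant.

t = 2.28, df = 17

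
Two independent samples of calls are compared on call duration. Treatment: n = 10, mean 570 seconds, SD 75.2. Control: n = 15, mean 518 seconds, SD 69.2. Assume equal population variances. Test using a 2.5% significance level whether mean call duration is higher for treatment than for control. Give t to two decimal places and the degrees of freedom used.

Let group 1 = treatment, group 2 = control. H0: μ_1 = μ_2; H1: μ_1 > μ_2 (two-sample pooled-variance t-test, right-tailed).
s_p² = [(10−1)·75.2² + (15−1)·69.2²]/(10+15−2) = 5127.67
t = (570 − 518)/√[5127.67·(1/10 + 1/15)] = 1.78
df = n₁ + n₂ − 2 = 23
p-value = P(T ≥ 1.78) ≈ 0.0443
Since p ≈ 0.0443 > α = 0.025, fail to reject H0; the evidence is not statistically significant.

t = 1.78, df = 23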